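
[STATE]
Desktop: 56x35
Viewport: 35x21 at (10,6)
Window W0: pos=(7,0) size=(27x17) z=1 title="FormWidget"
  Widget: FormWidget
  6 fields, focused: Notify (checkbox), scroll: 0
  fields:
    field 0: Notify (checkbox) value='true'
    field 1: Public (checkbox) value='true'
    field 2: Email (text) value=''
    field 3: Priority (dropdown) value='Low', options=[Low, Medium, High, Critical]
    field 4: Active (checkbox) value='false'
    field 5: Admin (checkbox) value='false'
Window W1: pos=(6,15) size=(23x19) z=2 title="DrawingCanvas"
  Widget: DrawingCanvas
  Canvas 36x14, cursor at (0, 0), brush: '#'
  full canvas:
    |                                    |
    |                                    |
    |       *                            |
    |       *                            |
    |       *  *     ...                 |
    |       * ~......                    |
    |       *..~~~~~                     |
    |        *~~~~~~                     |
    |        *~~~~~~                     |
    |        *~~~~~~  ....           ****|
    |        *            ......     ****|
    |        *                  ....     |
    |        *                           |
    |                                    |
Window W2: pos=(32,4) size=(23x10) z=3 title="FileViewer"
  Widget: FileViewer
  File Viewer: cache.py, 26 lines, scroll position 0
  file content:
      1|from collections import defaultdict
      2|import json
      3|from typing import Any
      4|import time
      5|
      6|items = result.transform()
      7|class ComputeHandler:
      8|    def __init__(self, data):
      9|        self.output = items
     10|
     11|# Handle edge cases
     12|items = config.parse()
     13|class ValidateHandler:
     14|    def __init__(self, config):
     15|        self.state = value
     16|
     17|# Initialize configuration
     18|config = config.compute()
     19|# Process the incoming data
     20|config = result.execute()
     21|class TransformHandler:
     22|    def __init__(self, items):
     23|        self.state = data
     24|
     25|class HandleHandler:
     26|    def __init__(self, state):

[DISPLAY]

Priority:   [Low     ▼┠────────────
Active:     [ ]       ┃from collect
Admin:      [ ]       ┃import json 
                      ┃from typing 
                      ┃import time 
                      ┃            
                      ┃items = resu
                      ┗━━━━━━━━━━━━
                       ┃           
━━━━━━━━━━━━━━━━━━┓    ┃           
awingCanvas       ┃━━━━┛           
──────────────────┨                
                  ┃                
                  ┃                
    *             ┃                
    *             ┃                
    *  *     ...  ┃                
    * ~......     ┃                
    *..~~~~~      ┃                
     *~~~~~~      ┃                
     *~~~~~~      ┃                


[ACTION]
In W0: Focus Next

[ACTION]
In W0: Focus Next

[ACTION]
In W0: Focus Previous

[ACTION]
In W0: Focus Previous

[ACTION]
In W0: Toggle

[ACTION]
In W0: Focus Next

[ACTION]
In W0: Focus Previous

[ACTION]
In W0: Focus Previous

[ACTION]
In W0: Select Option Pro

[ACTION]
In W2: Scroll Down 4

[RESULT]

Priority:   [Low     ▼┠────────────
Active:     [ ]       ┃            
Admin:      [ ]       ┃items = resu
                      ┃class Comput
                      ┃    def __in
                      ┃        self
                      ┃            
                      ┗━━━━━━━━━━━━
                       ┃           
━━━━━━━━━━━━━━━━━━┓    ┃           
awingCanvas       ┃━━━━┛           
──────────────────┨                
                  ┃                
                  ┃                
    *             ┃                
    *             ┃                
    *  *     ...  ┃                
    * ~......     ┃                
    *..~~~~~      ┃                
     *~~~~~~      ┃                
     *~~~~~~      ┃                


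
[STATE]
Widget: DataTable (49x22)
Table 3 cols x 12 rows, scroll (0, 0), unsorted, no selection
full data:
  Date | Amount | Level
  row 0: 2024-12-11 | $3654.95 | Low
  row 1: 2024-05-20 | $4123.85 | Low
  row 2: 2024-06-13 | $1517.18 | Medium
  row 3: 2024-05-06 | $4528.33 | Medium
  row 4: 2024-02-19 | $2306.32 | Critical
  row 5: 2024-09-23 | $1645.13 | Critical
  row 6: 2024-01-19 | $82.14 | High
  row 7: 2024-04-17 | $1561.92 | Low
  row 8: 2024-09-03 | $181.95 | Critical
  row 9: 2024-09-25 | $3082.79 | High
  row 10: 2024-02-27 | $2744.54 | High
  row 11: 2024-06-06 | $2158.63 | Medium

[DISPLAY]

Date      │Amount  │Level                        
──────────┼────────┼────────                     
2024-12-11│$3654.95│Low                          
2024-05-20│$4123.85│Low                          
2024-06-13│$1517.18│Medium                       
2024-05-06│$4528.33│Medium                       
2024-02-19│$2306.32│Critical                     
2024-09-23│$1645.13│Critical                     
2024-01-19│$82.14  │High                         
2024-04-17│$1561.92│Low                          
2024-09-03│$181.95 │Critical                     
2024-09-25│$3082.79│High                         
2024-02-27│$2744.54│High                         
2024-06-06│$2158.63│Medium                       
                                                 
                                                 
                                                 
                                                 
                                                 
                                                 
                                                 
                                                 


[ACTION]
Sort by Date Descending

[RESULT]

Date     ▼│Amount  │Level                        
──────────┼────────┼────────                     
2024-12-11│$3654.95│Low                          
2024-09-25│$3082.79│High                         
2024-09-23│$1645.13│Critical                     
2024-09-03│$181.95 │Critical                     
2024-06-13│$1517.18│Medium                       
2024-06-06│$2158.63│Medium                       
2024-05-20│$4123.85│Low                          
2024-05-06│$4528.33│Medium                       
2024-04-17│$1561.92│Low                          
2024-02-27│$2744.54│High                         
2024-02-19│$2306.32│Critical                     
2024-01-19│$82.14  │High                         
                                                 
                                                 
                                                 
                                                 
                                                 
                                                 
                                                 
                                                 


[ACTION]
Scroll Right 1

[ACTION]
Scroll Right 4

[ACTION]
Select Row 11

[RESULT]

Date     ▼│Amount  │Level                        
──────────┼────────┼────────                     
2024-12-11│$3654.95│Low                          
2024-09-25│$3082.79│High                         
2024-09-23│$1645.13│Critical                     
2024-09-03│$181.95 │Critical                     
2024-06-13│$1517.18│Medium                       
2024-06-06│$2158.63│Medium                       
2024-05-20│$4123.85│Low                          
2024-05-06│$4528.33│Medium                       
2024-04-17│$1561.92│Low                          
2024-02-27│$2744.54│High                         
2024-02-19│$2306.32│Critical                     
>024-01-19│$82.14  │High                         
                                                 
                                                 
                                                 
                                                 
                                                 
                                                 
                                                 
                                                 


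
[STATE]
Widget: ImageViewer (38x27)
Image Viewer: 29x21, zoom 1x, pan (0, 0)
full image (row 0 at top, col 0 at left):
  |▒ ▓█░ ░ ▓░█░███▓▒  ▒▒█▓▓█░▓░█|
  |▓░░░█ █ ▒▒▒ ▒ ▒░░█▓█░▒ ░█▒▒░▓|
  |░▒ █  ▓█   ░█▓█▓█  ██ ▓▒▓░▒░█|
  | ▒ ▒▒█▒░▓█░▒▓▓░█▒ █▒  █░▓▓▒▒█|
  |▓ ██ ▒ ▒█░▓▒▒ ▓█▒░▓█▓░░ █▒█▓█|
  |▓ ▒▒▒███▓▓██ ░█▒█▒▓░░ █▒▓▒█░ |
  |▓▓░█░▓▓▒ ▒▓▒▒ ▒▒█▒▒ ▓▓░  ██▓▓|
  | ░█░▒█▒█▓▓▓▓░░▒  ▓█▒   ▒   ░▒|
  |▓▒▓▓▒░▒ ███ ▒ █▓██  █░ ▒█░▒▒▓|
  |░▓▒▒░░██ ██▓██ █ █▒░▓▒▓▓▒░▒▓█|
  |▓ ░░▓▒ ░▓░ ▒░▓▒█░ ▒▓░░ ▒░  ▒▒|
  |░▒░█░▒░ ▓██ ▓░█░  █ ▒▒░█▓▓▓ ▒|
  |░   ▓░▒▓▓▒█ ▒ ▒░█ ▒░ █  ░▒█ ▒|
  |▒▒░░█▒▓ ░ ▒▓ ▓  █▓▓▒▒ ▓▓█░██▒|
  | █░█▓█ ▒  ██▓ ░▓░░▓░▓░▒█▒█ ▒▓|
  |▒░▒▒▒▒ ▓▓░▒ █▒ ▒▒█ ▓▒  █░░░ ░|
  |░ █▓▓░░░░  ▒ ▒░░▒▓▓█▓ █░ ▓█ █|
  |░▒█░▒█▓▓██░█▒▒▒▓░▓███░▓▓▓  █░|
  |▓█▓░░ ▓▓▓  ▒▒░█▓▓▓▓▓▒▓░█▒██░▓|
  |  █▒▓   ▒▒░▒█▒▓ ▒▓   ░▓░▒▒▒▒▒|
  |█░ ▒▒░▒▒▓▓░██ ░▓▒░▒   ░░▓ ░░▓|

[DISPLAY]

▒ ▓█░ ░ ▓░█░███▓▒  ▒▒█▓▓█░▓░█         
▓░░░█ █ ▒▒▒ ▒ ▒░░█▓█░▒ ░█▒▒░▓         
░▒ █  ▓█   ░█▓█▓█  ██ ▓▒▓░▒░█         
 ▒ ▒▒█▒░▓█░▒▓▓░█▒ █▒  █░▓▓▒▒█         
▓ ██ ▒ ▒█░▓▒▒ ▓█▒░▓█▓░░ █▒█▓█         
▓ ▒▒▒███▓▓██ ░█▒█▒▓░░ █▒▓▒█░          
▓▓░█░▓▓▒ ▒▓▒▒ ▒▒█▒▒ ▓▓░  ██▓▓         
 ░█░▒█▒█▓▓▓▓░░▒  ▓█▒   ▒   ░▒         
▓▒▓▓▒░▒ ███ ▒ █▓██  █░ ▒█░▒▒▓         
░▓▒▒░░██ ██▓██ █ █▒░▓▒▓▓▒░▒▓█         
▓ ░░▓▒ ░▓░ ▒░▓▒█░ ▒▓░░ ▒░  ▒▒         
░▒░█░▒░ ▓██ ▓░█░  █ ▒▒░█▓▓▓ ▒         
░   ▓░▒▓▓▒█ ▒ ▒░█ ▒░ █  ░▒█ ▒         
▒▒░░█▒▓ ░ ▒▓ ▓  █▓▓▒▒ ▓▓█░██▒         
 █░█▓█ ▒  ██▓ ░▓░░▓░▓░▒█▒█ ▒▓         
▒░▒▒▒▒ ▓▓░▒ █▒ ▒▒█ ▓▒  █░░░ ░         
░ █▓▓░░░░  ▒ ▒░░▒▓▓█▓ █░ ▓█ █         
░▒█░▒█▓▓██░█▒▒▒▓░▓███░▓▓▓  █░         
▓█▓░░ ▓▓▓  ▒▒░█▓▓▓▓▓▒▓░█▒██░▓         
  █▒▓   ▒▒░▒█▒▓ ▒▓   ░▓░▒▒▒▒▒         
█░ ▒▒░▒▒▓▓░██ ░▓▒░▒   ░░▓ ░░▓         
                                      
                                      
                                      
                                      
                                      
                                      


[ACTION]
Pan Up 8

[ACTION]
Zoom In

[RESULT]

▒▒  ▓▓██░░  ░░  ▓▓░░██░░██████▓▓▒▒    
▒▒  ▓▓██░░  ░░  ▓▓░░██░░██████▓▓▒▒    
▓▓░░░░░░██  ██  ▒▒▒▒▒▒  ▒▒  ▒▒░░░░██▓▓
▓▓░░░░░░██  ██  ▒▒▒▒▒▒  ▒▒  ▒▒░░░░██▓▓
░░▒▒  ██    ▓▓██      ░░██▓▓██▓▓██    
░░▒▒  ██    ▓▓██      ░░██▓▓██▓▓██    
  ▒▒  ▒▒▒▒██▒▒░░▓▓██░░▒▒▓▓▓▓░░██▒▒  ██
  ▒▒  ▒▒▒▒██▒▒░░▓▓██░░▒▒▓▓▓▓░░██▒▒  ██
▓▓  ████  ▒▒  ▒▒██░░▓▓▒▒▒▒  ▓▓██▒▒░░▓▓
▓▓  ████  ▒▒  ▒▒██░░▓▓▒▒▒▒  ▓▓██▒▒░░▓▓
▓▓  ▒▒▒▒▒▒██████▓▓▓▓████  ░░██▒▒██▒▒▓▓
▓▓  ▒▒▒▒▒▒██████▓▓▓▓████  ░░██▒▒██▒▒▓▓
▓▓▓▓░░██░░▓▓▓▓▒▒  ▒▒▓▓▒▒▒▒  ▒▒▒▒██▒▒▒▒
▓▓▓▓░░██░░▓▓▓▓▒▒  ▒▒▓▓▒▒▒▒  ▒▒▒▒██▒▒▒▒
  ░░██░░▒▒██▒▒██▓▓▓▓▓▓▓▓░░░░▒▒    ▓▓██
  ░░██░░▒▒██▒▒██▓▓▓▓▓▓▓▓░░░░▒▒    ▓▓██
▓▓▒▒▓▓▓▓▒▒░░▒▒  ██████  ▒▒  ██▓▓████  
▓▓▒▒▓▓▓▓▒▒░░▒▒  ██████  ▒▒  ██▓▓████  
░░▓▓▒▒▒▒░░░░████  ████▓▓████  ██  ██▒▒
░░▓▓▒▒▒▒░░░░████  ████▓▓████  ██  ██▒▒
▓▓  ░░░░▓▓▒▒  ░░▓▓░░  ▒▒░░▓▓▒▒██░░  ▒▒
▓▓  ░░░░▓▓▒▒  ░░▓▓░░  ▒▒░░▓▓▒▒██░░  ▒▒
░░▒▒░░██░░▒▒░░  ▓▓████  ▓▓░░██░░    ██
░░▒▒░░██░░▒▒░░  ▓▓████  ▓▓░░██░░    ██
░░      ▓▓░░▒▒▓▓▓▓▒▒██  ▒▒  ▒▒░░██  ▒▒
░░      ▓▓░░▒▒▓▓▓▓▒▒██  ▒▒  ▒▒░░██  ▒▒
▒▒▒▒░░░░██▒▒▓▓  ░░  ▒▒▓▓  ▓▓    ██▓▓▓▓


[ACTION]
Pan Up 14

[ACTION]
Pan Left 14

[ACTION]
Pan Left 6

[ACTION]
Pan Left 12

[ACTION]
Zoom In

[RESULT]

▒▒▒   ▓▓▓███░░░   ░░░   ▓▓▓░░░███░░░██
▒▒▒   ▓▓▓███░░░   ░░░   ▓▓▓░░░███░░░██
▒▒▒   ▓▓▓███░░░   ░░░   ▓▓▓░░░███░░░██
▓▓▓░░░░░░░░░███   ███   ▒▒▒▒▒▒▒▒▒   ▒▒
▓▓▓░░░░░░░░░███   ███   ▒▒▒▒▒▒▒▒▒   ▒▒
▓▓▓░░░░░░░░░███   ███   ▒▒▒▒▒▒▒▒▒   ▒▒
░░░▒▒▒   ███      ▓▓▓███         ░░░██
░░░▒▒▒   ███      ▓▓▓███         ░░░██
░░░▒▒▒   ███      ▓▓▓███         ░░░██
   ▒▒▒   ▒▒▒▒▒▒███▒▒▒░░░▓▓▓███░░░▒▒▒▓▓
   ▒▒▒   ▒▒▒▒▒▒███▒▒▒░░░▓▓▓███░░░▒▒▒▓▓
   ▒▒▒   ▒▒▒▒▒▒███▒▒▒░░░▓▓▓███░░░▒▒▒▓▓
▓▓▓   ██████   ▒▒▒   ▒▒▒███░░░▓▓▓▒▒▒▒▒
▓▓▓   ██████   ▒▒▒   ▒▒▒███░░░▓▓▓▒▒▒▒▒
▓▓▓   ██████   ▒▒▒   ▒▒▒███░░░▓▓▓▒▒▒▒▒
▓▓▓   ▒▒▒▒▒▒▒▒▒█████████▓▓▓▓▓▓██████  
▓▓▓   ▒▒▒▒▒▒▒▒▒█████████▓▓▓▓▓▓██████  
▓▓▓   ▒▒▒▒▒▒▒▒▒█████████▓▓▓▓▓▓██████  
▓▓▓▓▓▓░░░███░░░▓▓▓▓▓▓▒▒▒   ▒▒▒▓▓▓▒▒▒▒▒
▓▓▓▓▓▓░░░███░░░▓▓▓▓▓▓▒▒▒   ▒▒▒▓▓▓▒▒▒▒▒
▓▓▓▓▓▓░░░███░░░▓▓▓▓▓▓▒▒▒   ▒▒▒▓▓▓▒▒▒▒▒
   ░░░███░░░▒▒▒███▒▒▒███▓▓▓▓▓▓▓▓▓▓▓▓░░
   ░░░███░░░▒▒▒███▒▒▒███▓▓▓▓▓▓▓▓▓▓▓▓░░
   ░░░███░░░▒▒▒███▒▒▒███▓▓▓▓▓▓▓▓▓▓▓▓░░
▓▓▓▒▒▒▓▓▓▓▓▓▒▒▒░░░▒▒▒   █████████   ▒▒
▓▓▓▒▒▒▓▓▓▓▓▓▒▒▒░░░▒▒▒   █████████   ▒▒
▓▓▓▒▒▒▓▓▓▓▓▓▒▒▒░░░▒▒▒   █████████   ▒▒


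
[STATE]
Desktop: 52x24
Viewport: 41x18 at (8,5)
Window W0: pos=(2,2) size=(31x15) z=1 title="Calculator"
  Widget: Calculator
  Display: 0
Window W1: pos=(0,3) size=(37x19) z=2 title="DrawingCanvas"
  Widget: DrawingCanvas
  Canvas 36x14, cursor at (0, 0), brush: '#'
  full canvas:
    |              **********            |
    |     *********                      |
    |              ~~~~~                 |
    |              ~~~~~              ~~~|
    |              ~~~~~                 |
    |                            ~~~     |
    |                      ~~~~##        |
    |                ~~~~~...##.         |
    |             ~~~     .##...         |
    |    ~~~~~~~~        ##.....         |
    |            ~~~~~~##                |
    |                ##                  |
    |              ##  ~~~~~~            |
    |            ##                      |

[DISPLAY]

────────────────────────────┨            
       **********           ┃            
*******                     ┃            
       ~~~~~                ┃            
       ~~~~~              ~~┃            
       ~~~~~                ┃            
                     ~~~    ┃            
               ~~~~##       ┃            
         ~~~~~...##.        ┃            
      ~~~     .##...        ┃            
~~~~~        ##.....        ┃            
     ~~~~~~##               ┃            
         ##                 ┃            
       ##  ~~~~~~           ┃            
     ##                     ┃            
                            ┃            
━━━━━━━━━━━━━━━━━━━━━━━━━━━━┛            
                                         


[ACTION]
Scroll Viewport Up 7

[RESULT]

                                         
                                         
━━━━━━━━━━━━━━━━━━━━━━━━┓                
━━━━━━━━━━━━━━━━━━━━━━━━━━━━┓            
gCanvas                     ┃            
────────────────────────────┨            
       **********           ┃            
*******                     ┃            
       ~~~~~                ┃            
       ~~~~~              ~~┃            
       ~~~~~                ┃            
                     ~~~    ┃            
               ~~~~##       ┃            
         ~~~~~...##.        ┃            
      ~~~     .##...        ┃            
~~~~~        ##.....        ┃            
     ~~~~~~##               ┃            
         ##                 ┃            


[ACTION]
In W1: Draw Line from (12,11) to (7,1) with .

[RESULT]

                                         
                                         
━━━━━━━━━━━━━━━━━━━━━━━━┓                
━━━━━━━━━━━━━━━━━━━━━━━━━━━━┓            
gCanvas                     ┃            
────────────────────────────┨            
       **********           ┃            
*******                     ┃            
       ~~~~~                ┃            
       ~~~~~              ~~┃            
       ~~~~~                ┃            
                     ~~~    ┃            
               ~~~~##       ┃            
         ~~~~~...##.        ┃            
      ~~~     .##...        ┃            
~~~~~        ##.....        ┃            
.    ~~~~~~##               ┃            
 ..      ##                 ┃            


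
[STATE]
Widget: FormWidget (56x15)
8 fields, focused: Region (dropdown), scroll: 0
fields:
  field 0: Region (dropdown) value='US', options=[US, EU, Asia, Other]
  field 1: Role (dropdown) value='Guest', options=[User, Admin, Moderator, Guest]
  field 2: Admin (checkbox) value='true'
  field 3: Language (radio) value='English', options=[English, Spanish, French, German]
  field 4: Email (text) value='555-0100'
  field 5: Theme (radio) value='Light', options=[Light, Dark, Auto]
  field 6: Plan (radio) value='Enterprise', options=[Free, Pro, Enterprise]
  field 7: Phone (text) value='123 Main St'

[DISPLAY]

> Region:     [US                                     ▼]
  Role:       [Guest                                  ▼]
  Admin:      [x]                                       
  Language:   (●) English  ( ) Spanish  ( ) French  ( ) 
  Email:      [555-0100                                ]
  Theme:      (●) Light  ( ) Dark  ( ) Auto             
  Plan:       ( ) Free  ( ) Pro  (●) Enterprise         
  Phone:      [123 Main St                             ]
                                                        
                                                        
                                                        
                                                        
                                                        
                                                        
                                                        


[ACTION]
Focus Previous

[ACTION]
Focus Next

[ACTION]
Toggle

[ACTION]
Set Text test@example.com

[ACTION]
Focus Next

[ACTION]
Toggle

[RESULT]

  Region:     [US                                     ▼]
> Role:       [Guest                                  ▼]
  Admin:      [x]                                       
  Language:   (●) English  ( ) Spanish  ( ) French  ( ) 
  Email:      [555-0100                                ]
  Theme:      (●) Light  ( ) Dark  ( ) Auto             
  Plan:       ( ) Free  ( ) Pro  (●) Enterprise         
  Phone:      [123 Main St                             ]
                                                        
                                                        
                                                        
                                                        
                                                        
                                                        
                                                        


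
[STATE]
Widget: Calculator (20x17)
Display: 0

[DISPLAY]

                   0
┌───┬───┬───┬───┐   
│ 7 │ 8 │ 9 │ ÷ │   
├───┼───┼───┼───┤   
│ 4 │ 5 │ 6 │ × │   
├───┼───┼───┼───┤   
│ 1 │ 2 │ 3 │ - │   
├───┼───┼───┼───┤   
│ 0 │ . │ = │ + │   
├───┼───┼───┼───┤   
│ C │ MC│ MR│ M+│   
└───┴───┴───┴───┘   
                    
                    
                    
                    
                    


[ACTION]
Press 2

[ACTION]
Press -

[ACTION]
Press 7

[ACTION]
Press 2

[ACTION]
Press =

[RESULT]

                 -70
┌───┬───┬───┬───┐   
│ 7 │ 8 │ 9 │ ÷ │   
├───┼───┼───┼───┤   
│ 4 │ 5 │ 6 │ × │   
├───┼───┼───┼───┤   
│ 1 │ 2 │ 3 │ - │   
├───┼───┼───┼───┤   
│ 0 │ . │ = │ + │   
├───┼───┼───┼───┤   
│ C │ MC│ MR│ M+│   
└───┴───┴───┴───┘   
                    
                    
                    
                    
                    


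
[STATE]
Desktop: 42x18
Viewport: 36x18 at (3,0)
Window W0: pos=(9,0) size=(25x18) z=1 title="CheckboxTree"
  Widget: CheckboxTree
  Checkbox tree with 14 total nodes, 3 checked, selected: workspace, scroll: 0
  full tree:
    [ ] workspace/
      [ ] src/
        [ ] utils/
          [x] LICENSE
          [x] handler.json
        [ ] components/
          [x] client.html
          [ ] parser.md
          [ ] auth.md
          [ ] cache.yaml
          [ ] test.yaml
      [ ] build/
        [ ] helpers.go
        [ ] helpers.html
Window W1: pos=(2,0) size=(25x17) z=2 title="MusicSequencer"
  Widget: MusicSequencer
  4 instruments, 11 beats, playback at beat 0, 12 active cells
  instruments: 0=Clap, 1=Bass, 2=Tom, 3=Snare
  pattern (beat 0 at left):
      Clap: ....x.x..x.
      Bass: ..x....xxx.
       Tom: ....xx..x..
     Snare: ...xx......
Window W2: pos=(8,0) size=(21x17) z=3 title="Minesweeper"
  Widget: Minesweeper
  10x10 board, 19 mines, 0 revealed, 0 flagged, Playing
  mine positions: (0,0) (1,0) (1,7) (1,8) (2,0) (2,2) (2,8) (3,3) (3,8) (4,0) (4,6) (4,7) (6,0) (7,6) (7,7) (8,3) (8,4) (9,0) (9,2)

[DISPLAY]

━━━━━┏━━━━━━━━━━━━━━━━━━━┓━━━━┓     
 Musi┃ Minesweeper       ┃    ┃     
─────┠───────────────────┨────┨     
     ┃■■■■■■■■■■         ┃    ┃     
  Cla┃■■■■■■■■■■         ┃    ┃     
  Bas┃■■■■■■■■■■         ┃    ┃     
   To┃■■■■■■■■■■         ┃    ┃     
 Snar┃■■■■■■■■■■         ┃json┃     
     ┃■■■■■■■■■■         ┃/   ┃     
     ┃■■■■■■■■■■         ┃tml ┃     
     ┃■■■■■■■■■■         ┃d   ┃     
     ┃■■■■■■■■■■         ┃    ┃     
     ┃■■■■■■■■■■         ┃ml  ┃     
     ┃                   ┃l   ┃     
     ┃                   ┃    ┃     
     ┃                   ┃    ┃     
━━━━━┗━━━━━━━━━━━━━━━━━━━┛ml  ┃     
      ┗━━━━━━━━━━━━━━━━━━━━━━━┛     


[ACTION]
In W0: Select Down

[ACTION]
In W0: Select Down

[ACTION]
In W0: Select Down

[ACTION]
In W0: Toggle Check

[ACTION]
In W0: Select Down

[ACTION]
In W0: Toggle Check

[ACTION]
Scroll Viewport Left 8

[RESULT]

  ┏━━━━━┏━━━━━━━━━━━━━━━━━━━┓━━━━┓  
  ┃ Musi┃ Minesweeper       ┃    ┃  
  ┠─────┠───────────────────┨────┨  
  ┃     ┃■■■■■■■■■■         ┃    ┃  
  ┃  Cla┃■■■■■■■■■■         ┃    ┃  
  ┃  Bas┃■■■■■■■■■■         ┃    ┃  
  ┃   To┃■■■■■■■■■■         ┃    ┃  
  ┃ Snar┃■■■■■■■■■■         ┃json┃  
  ┃     ┃■■■■■■■■■■         ┃/   ┃  
  ┃     ┃■■■■■■■■■■         ┃tml ┃  
  ┃     ┃■■■■■■■■■■         ┃d   ┃  
  ┃     ┃■■■■■■■■■■         ┃    ┃  
  ┃     ┃■■■■■■■■■■         ┃ml  ┃  
  ┃     ┃                   ┃l   ┃  
  ┃     ┃                   ┃    ┃  
  ┃     ┃                   ┃    ┃  
  ┗━━━━━┗━━━━━━━━━━━━━━━━━━━┛ml  ┃  
         ┗━━━━━━━━━━━━━━━━━━━━━━━┛  


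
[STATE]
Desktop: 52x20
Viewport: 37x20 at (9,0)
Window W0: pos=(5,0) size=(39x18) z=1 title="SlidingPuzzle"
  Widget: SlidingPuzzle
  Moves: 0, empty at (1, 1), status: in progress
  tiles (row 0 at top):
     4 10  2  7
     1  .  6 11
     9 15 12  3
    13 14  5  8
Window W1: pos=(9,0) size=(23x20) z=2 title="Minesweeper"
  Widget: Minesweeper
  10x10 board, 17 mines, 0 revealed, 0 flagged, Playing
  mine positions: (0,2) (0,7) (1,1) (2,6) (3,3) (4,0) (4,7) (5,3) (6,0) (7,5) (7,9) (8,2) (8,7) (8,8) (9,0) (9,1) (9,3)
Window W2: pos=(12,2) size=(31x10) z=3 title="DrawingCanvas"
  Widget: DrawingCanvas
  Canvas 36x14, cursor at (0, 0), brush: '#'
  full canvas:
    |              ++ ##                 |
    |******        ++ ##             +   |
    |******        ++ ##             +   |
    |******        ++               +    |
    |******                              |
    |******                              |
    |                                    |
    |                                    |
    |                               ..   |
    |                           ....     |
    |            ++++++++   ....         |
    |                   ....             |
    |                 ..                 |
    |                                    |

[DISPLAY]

┏━━━━━━━━━━━━━━━━━━━━━┓━━━━━━━━━━━┓  
┃ Minesweeper         ┃           ┃  
┠──┏━━━━━━━━━━━━━━━━━━━━━━━━━━━━━┓┨  
┃■■┃ DrawingCanvas               ┃┃  
┃■■┠─────────────────────────────┨┃  
┃■■┃+             ++ ##          ┃┃  
┃■■┃******        ++ ##          ┃┃  
┃■■┃******        ++ ##          ┃┃  
┃■■┃******        ++             ┃┃  
┃■■┃******                       ┃┃  
┃■■┃******                       ┃┃  
┃■■┗━━━━━━━━━━━━━━━━━━━━━━━━━━━━━┛┃  
┃■■■■■■■■■■           ┃           ┃  
┃                     ┃           ┃  
┃                     ┃           ┃  
┃                     ┃           ┃  
┃                     ┃           ┃  
┃                     ┃━━━━━━━━━━━┛  
┃                     ┃              
┗━━━━━━━━━━━━━━━━━━━━━┛              


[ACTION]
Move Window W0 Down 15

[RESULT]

┏━━━━━━━━━━━━━━━━━━━━━┓              
┃ Minesweeper         ┃              
┠──┏━━━━━━━━━━━━━━━━━━━━━━━━━━━━━┓┓  
┃■■┃ DrawingCanvas               ┃┃  
┃■■┠─────────────────────────────┨┨  
┃■■┃+             ++ ##          ┃┃  
┃■■┃******        ++ ##          ┃┃  
┃■■┃******        ++ ##          ┃┃  
┃■■┃******        ++             ┃┃  
┃■■┃******                       ┃┃  
┃■■┃******                       ┃┃  
┃■■┗━━━━━━━━━━━━━━━━━━━━━━━━━━━━━┛┃  
┃■■■■■■■■■■           ┃           ┃  
┃                     ┃           ┃  
┃                     ┃           ┃  
┃                     ┃           ┃  
┃                     ┃           ┃  
┃                     ┃           ┃  
┃                     ┃           ┃  
┗━━━━━━━━━━━━━━━━━━━━━┛━━━━━━━━━━━┛  


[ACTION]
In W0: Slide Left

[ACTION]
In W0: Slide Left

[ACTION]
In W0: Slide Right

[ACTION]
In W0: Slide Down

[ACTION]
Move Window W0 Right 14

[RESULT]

┏━━━━━━━━━━━━━━━━━━━━━┓              
┃ Minesweeper         ┃              
┠──┏━━━━━━━━━━━━━━━━━━━━━━━━━━━━━┓━━━
┃■■┃ DrawingCanvas               ┃   
┃■■┠─────────────────────────────┨───
┃■■┃+             ++ ##          ┃   
┃■■┃******        ++ ##          ┃   
┃■■┃******        ++ ##          ┃   
┃■■┃******        ++             ┃   
┃■■┃******                       ┃   
┃■■┃******                       ┃   
┃■■┗━━━━━━━━━━━━━━━━━━━━━━━━━━━━━┛   
┃■■■■■■■■■■           ┃8 │           
┃                     ┃──┘           
┃                     ┃              
┃                     ┃              
┃                     ┃              
┃                     ┃              
┃                     ┃              
┗━━━━━━━━━━━━━━━━━━━━━┛━━━━━━━━━━━━━━


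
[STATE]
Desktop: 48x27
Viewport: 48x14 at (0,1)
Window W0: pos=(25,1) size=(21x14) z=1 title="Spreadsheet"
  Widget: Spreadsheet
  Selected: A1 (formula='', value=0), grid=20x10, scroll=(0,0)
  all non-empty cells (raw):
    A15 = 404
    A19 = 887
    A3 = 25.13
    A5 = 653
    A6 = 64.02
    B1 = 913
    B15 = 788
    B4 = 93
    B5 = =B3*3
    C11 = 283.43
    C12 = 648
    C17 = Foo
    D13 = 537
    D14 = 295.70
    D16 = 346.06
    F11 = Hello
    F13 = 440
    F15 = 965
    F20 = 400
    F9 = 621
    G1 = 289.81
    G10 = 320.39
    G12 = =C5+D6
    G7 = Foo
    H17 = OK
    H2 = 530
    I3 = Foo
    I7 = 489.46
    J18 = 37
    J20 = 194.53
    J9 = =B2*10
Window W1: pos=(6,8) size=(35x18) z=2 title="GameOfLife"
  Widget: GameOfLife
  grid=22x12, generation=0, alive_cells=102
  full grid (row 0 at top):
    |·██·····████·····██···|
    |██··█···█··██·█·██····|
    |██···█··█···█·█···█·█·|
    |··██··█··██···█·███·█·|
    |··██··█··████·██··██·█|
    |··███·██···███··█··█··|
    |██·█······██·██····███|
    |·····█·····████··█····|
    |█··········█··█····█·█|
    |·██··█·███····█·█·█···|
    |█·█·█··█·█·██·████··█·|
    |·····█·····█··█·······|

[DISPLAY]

                         ┏━━━━━━━━━━━━━━━━━━━┓  
                         ┃ Spreadsheet       ┃  
                         ┠───────────────────┨  
                         ┃A1:                ┃  
                         ┃       A       B   ┃  
                         ┃-------------------┃  
                         ┃  1      [0]     91┃  
      ┏━━━━━━━━━━━━━━━━━━━━━━━━━━━━━━━━━┓    ┃  
      ┃ GameOfLife                      ┃    ┃  
      ┠─────────────────────────────────┨   9┃  
      ┃Gen: 0                           ┃    ┃  
      ┃·██·····████·····██···           ┃    ┃  
      ┃██··█···█··██·█·██····           ┃    ┃  
      ┃██···█··█···█·█···█·█·           ┃━━━━┛  


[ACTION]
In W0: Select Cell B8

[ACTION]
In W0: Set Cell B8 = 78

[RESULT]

                         ┏━━━━━━━━━━━━━━━━━━━┓  
                         ┃ Spreadsheet       ┃  
                         ┠───────────────────┨  
                         ┃B8: 78             ┃  
                         ┃       A       B   ┃  
                         ┃-------------------┃  
                         ┃  1        0     91┃  
      ┏━━━━━━━━━━━━━━━━━━━━━━━━━━━━━━━━━┓    ┃  
      ┃ GameOfLife                      ┃    ┃  
      ┠─────────────────────────────────┨   9┃  
      ┃Gen: 0                           ┃    ┃  
      ┃·██·····████·····██···           ┃    ┃  
      ┃██··█···█··██·█·██····           ┃    ┃  
      ┃██···█··█···█·█···█·█·           ┃━━━━┛  


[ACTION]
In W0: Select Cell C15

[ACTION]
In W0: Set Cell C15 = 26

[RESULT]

                         ┏━━━━━━━━━━━━━━━━━━━┓  
                         ┃ Spreadsheet       ┃  
                         ┠───────────────────┨  
                         ┃C15: 26            ┃  
                         ┃       A       B   ┃  
                         ┃-------------------┃  
                         ┃  1        0     91┃  
      ┏━━━━━━━━━━━━━━━━━━━━━━━━━━━━━━━━━┓    ┃  
      ┃ GameOfLife                      ┃    ┃  
      ┠─────────────────────────────────┨   9┃  
      ┃Gen: 0                           ┃    ┃  
      ┃·██·····████·····██···           ┃    ┃  
      ┃██··█···█··██·█·██····           ┃    ┃  
      ┃██···█··█···█·█···█·█·           ┃━━━━┛  


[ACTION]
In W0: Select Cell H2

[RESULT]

                         ┏━━━━━━━━━━━━━━━━━━━┓  
                         ┃ Spreadsheet       ┃  
                         ┠───────────────────┨  
                         ┃H2: 530            ┃  
                         ┃       A       B   ┃  
                         ┃-------------------┃  
                         ┃  1        0     91┃  
      ┏━━━━━━━━━━━━━━━━━━━━━━━━━━━━━━━━━┓    ┃  
      ┃ GameOfLife                      ┃    ┃  
      ┠─────────────────────────────────┨   9┃  
      ┃Gen: 0                           ┃    ┃  
      ┃·██·····████·····██···           ┃    ┃  
      ┃██··█···█··██·█·██····           ┃    ┃  
      ┃██···█··█···█·█···█·█·           ┃━━━━┛  


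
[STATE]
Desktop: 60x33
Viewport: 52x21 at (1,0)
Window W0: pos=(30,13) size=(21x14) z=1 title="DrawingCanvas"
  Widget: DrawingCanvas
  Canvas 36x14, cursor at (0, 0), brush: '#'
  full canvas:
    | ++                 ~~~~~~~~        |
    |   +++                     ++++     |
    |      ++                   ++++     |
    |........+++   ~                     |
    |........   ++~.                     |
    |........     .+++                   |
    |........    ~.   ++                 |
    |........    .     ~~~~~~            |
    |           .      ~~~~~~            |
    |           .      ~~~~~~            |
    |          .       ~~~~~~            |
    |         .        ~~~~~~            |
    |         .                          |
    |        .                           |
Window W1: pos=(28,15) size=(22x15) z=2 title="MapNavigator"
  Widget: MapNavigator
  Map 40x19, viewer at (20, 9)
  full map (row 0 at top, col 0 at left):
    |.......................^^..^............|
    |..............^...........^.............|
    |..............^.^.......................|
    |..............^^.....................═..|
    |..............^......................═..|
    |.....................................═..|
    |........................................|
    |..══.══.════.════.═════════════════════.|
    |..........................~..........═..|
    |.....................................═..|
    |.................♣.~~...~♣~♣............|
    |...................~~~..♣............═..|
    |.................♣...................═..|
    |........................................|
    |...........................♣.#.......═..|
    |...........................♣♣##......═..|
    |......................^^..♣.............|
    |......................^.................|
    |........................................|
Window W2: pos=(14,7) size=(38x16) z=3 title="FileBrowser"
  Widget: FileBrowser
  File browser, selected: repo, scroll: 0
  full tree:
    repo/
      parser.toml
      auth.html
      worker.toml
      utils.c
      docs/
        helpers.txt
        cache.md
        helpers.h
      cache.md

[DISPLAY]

                                                    
                                                    
                                                    
                                                    
                                                    
                                                    
                                                    
             ┏━━━━━━━━━━━━━━━━━━━━━━━━━━━━━━━━━━━━┓ 
             ┃ FileBrowser                        ┃ 
             ┠────────────────────────────────────┨ 
             ┃> [-] repo/                         ┃ 
             ┃    parser.toml                     ┃ 
             ┃    auth.html                       ┃ 
             ┃    worker.toml                     ┃ 
             ┃    utils.c                         ┃ 
             ┃    [+] docs/                       ┃ 
             ┃    cache.md                        ┃ 
             ┃                                    ┃ 
             ┃                                    ┃ 
             ┃                                    ┃ 
             ┃                                    ┃ 


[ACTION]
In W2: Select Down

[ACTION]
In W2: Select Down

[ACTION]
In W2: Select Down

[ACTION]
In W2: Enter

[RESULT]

                                                    
                                                    
                                                    
                                                    
                                                    
                                                    
                                                    
             ┏━━━━━━━━━━━━━━━━━━━━━━━━━━━━━━━━━━━━┓ 
             ┃ FileBrowser                        ┃ 
             ┠────────────────────────────────────┨ 
             ┃  [-] repo/                         ┃ 
             ┃    parser.toml                     ┃ 
             ┃    auth.html                       ┃ 
             ┃  > worker.toml                     ┃ 
             ┃    utils.c                         ┃ 
             ┃    [+] docs/                       ┃ 
             ┃    cache.md                        ┃ 
             ┃                                    ┃ 
             ┃                                    ┃ 
             ┃                                    ┃ 
             ┃                                    ┃ 


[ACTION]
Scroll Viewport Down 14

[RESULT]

             ┃    auth.html                       ┃ 
             ┃  > worker.toml                     ┃ 
             ┃    utils.c                         ┃ 
             ┃    [+] docs/                       ┃ 
             ┃    cache.md                        ┃ 
             ┃                                    ┃ 
             ┃                                    ┃ 
             ┃                                    ┃ 
             ┃                                    ┃ 
             ┃                                    ┃ 
             ┗━━━━━━━━━━━━━━━━━━━━━━━━━━━━━━━━━━━━┛ 
                           ┃..........@.........┃┃  
                           ┃.......♣.~~...~♣~♣..┃┃  
                           ┃.........~~~..♣.....┃┃  
                           ┃.......♣............┃┛  
                           ┃....................┃   
                           ┃.................♣.#┃   
                           ┗━━━━━━━━━━━━━━━━━━━━┛   
                                                    
                                                    
                                                    
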